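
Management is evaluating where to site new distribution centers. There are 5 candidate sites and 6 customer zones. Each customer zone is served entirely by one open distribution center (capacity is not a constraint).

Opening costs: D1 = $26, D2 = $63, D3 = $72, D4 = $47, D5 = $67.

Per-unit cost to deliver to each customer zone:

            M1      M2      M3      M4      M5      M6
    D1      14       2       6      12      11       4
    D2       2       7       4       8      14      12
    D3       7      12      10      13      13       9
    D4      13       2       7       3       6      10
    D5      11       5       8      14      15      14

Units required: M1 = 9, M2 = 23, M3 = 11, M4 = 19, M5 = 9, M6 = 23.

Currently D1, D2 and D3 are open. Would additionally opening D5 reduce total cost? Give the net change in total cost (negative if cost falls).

Current service cost with {D1, D2, D3}: 451.
Adding D5: each customer zone re-picks its cheapest; new service cost 451, saving 0.
Extra fixed cost: 67. Net change = 67 − 0 = 67.
(Totals: 612 → 679.)

No — net change +67 (cost rises by 67).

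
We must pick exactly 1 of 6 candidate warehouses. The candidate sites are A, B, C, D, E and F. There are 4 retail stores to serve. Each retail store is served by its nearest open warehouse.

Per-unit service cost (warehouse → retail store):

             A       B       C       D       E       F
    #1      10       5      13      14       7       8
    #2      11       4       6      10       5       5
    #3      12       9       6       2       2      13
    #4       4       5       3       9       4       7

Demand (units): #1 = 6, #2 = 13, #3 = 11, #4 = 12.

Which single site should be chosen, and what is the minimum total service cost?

Choose E only; total service cost 177.

With exactly 1 open, each retail store uses its cheapest among the chosen.
{E}: #1→E 7·6=42, #2→E 5·13=65, #3→E 2·11=22, #4→E 4·12=48. Service cost 177.
{B}: service cost 241
{C}: service cost 258
Among all 6 size-1 choices, {E} is lowest.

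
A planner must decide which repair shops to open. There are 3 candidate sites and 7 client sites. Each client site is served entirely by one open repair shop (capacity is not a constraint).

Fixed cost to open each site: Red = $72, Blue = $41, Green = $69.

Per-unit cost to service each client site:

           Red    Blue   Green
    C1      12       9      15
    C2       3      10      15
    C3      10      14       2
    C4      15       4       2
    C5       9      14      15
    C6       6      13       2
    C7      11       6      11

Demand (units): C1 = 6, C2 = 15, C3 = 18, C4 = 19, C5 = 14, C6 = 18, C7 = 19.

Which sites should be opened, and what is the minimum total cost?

Open Red, Blue and Green; minimum total cost 631.

For any fixed open set, each client site goes to its cheapest open site; total = fixed + service.
{Red, Blue, Green}: C1→Blue 9·6=54, C2→Red 3·15=45, C3→Green 2·18=36, C4→Green 2·19=38, C5→Red 9·14=126, C6→Green 2·18=36, C7→Blue 6·19=114. Service 449; fixed 182; total 631.
{Red, Green}: service 562 + fixed 141 = 703
{Blue, Green}: service 624 + fixed 110 = 734
{Blue}: service 1076 + fixed 41 = 1117
(All 7 nonempty subsets were checked; Red, Blue and Green is lowest.)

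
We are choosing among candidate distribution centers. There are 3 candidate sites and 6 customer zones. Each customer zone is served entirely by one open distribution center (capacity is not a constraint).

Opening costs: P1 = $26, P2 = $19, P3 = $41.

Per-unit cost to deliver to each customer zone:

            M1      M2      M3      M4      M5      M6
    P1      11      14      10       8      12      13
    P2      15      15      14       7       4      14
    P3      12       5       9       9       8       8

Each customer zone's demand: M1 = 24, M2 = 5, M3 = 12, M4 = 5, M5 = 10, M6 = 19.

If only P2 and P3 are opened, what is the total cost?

Total cost: 708

Each customer zone is assigned to its cheapest site among the open ones.
{P2, P3}: M1→P3 12·24=288, M2→P3 5·5=25, M3→P3 9·12=108, M4→P2 7·5=35, M5→P2 4·10=40, M6→P3 8·19=152. Service 648; fixed 60; total 708.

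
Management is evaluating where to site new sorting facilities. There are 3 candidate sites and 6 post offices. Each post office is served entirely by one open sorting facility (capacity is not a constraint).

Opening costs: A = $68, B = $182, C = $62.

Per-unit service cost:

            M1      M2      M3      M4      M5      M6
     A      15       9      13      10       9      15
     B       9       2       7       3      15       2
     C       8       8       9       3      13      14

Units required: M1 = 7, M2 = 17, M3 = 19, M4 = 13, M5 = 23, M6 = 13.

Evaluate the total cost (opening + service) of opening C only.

Each post office is assigned to its cheapest site among the open ones.
{C}: M1→C 8·7=56, M2→C 8·17=136, M3→C 9·19=171, M4→C 3·13=39, M5→C 13·23=299, M6→C 14·13=182. Service 883; fixed 62; total 945.

Total cost: 945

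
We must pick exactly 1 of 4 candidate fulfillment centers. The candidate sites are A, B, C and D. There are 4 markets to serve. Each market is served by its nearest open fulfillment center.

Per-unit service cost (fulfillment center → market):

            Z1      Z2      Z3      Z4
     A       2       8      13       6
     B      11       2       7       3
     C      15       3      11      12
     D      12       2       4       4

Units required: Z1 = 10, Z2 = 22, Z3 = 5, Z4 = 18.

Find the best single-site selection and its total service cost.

Choose B only; total service cost 243.

With exactly 1 open, each market uses its cheapest among the chosen.
{B}: Z1→B 11·10=110, Z2→B 2·22=44, Z3→B 7·5=35, Z4→B 3·18=54. Service cost 243.
{D}: service cost 256
{A}: service cost 369
Among all 4 size-1 choices, {B} is lowest.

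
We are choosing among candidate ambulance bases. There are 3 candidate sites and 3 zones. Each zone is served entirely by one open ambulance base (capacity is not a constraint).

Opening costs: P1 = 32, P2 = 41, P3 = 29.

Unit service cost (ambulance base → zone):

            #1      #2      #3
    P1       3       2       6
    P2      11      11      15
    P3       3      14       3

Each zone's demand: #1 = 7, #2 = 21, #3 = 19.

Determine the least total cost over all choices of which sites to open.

Minimum total cost: 181

For any fixed open set, each zone goes to its cheapest open site; total = fixed + service.
{P1, P3}: #1→P1 3·7=21, #2→P1 2·21=42, #3→P3 3·19=57. Service 120; fixed 61; total 181.
{P1}: #1→P1 3·7=21, #2→P1 2·21=42, #3→P1 6·19=114. Service 177; fixed 32; total 209.
{P1, P2, P3}: service 120 + fixed 102 = 222
{P3}: service 372 + fixed 29 = 401
No other subset beats 181.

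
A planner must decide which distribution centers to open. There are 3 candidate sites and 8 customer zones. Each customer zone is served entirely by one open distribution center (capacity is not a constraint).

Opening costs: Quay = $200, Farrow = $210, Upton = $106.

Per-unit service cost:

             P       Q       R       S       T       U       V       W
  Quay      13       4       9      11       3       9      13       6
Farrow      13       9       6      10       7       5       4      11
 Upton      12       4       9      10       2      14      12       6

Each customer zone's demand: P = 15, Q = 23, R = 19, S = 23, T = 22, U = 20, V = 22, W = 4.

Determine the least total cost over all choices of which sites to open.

For any fixed open set, each customer zone goes to its cheapest open site; total = fixed + service.
{Farrow, Upton}: P→Upton 12·15=180, Q→Upton 4·23=92, R→Farrow 6·19=114, S→Farrow 10·23=230, T→Upton 2·22=44, U→Farrow 5·20=100, V→Farrow 4·22=88, W→Upton 6·4=24. Service 872; fixed 316; total 1188.
{Quay, Farrow}: P→Quay 13·15=195, Q→Quay 4·23=92, R→Farrow 6·19=114, S→Farrow 10·23=230, T→Quay 3·22=66, U→Farrow 5·20=100, V→Farrow 4·22=88, W→Quay 6·4=24. Service 909; fixed 410; total 1319.
{Farrow}: service 1132 + fixed 210 = 1342
{Quay, Farrow, Upton}: service 872 + fixed 516 = 1388
No other subset beats 1188.

Minimum total cost: 1188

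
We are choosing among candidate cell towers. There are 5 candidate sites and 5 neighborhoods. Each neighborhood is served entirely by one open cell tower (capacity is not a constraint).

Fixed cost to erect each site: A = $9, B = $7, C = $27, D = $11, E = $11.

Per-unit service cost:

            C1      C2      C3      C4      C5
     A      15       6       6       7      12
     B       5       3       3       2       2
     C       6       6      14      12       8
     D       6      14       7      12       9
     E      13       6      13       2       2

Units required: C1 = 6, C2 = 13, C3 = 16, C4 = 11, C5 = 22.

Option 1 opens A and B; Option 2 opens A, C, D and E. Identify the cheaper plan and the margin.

Option 1 is cheaper by 135.

Option 1: {A, B}: C1→B 5·6=30, C2→B 3·13=39, C3→B 3·16=48, C4→B 2·11=22, C5→B 2·22=44. Service 183; fixed 16; total 199.
Option 2: {A, C, D, E}: C1→C 6·6=36, C2→A 6·13=78, C3→A 6·16=96, C4→E 2·11=22, C5→E 2·22=44. Service 276; fixed 58; total 334.
Difference: |199 − 334| = 135.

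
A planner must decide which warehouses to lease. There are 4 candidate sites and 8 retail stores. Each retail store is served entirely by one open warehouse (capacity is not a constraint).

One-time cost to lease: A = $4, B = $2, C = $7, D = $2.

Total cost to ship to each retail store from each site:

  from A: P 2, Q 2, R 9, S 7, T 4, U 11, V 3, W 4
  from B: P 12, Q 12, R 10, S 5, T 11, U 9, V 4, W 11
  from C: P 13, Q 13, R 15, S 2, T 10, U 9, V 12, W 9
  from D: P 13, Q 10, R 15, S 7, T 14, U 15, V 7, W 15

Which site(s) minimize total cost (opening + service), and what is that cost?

For any fixed open set, each retail store goes to its cheapest open site; total = fixed + service.
{A, B}: P→A 2, Q→A 2, R→A 9, S→B 5, T→A 4, U→B 9, V→A 3, W→A 4. Service 38; fixed 6; total 44.
{A}: P→A 2, Q→A 2, R→A 9, S→A 7, T→A 4, U→A 11, V→A 3, W→A 4. Service 42; fixed 4; total 46.
{A, B, D}: P→A 2, Q→A 2, R→A 9, S→B 5, T→A 4, U→B 9, V→A 3, W→A 4. Service 38; fixed 8; total 46.
{A, B, C, D}: service 35 + fixed 15 = 50
(All 15 nonempty subsets were checked; A and B is lowest.)

Open A and B; minimum total cost 44.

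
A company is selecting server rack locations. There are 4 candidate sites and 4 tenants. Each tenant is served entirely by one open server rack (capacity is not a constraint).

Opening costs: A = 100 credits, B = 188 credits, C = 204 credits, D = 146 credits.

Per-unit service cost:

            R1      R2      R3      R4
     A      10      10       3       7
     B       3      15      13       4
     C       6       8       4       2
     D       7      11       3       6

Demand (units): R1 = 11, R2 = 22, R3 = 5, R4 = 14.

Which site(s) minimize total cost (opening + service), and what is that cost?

For any fixed open set, each tenant goes to its cheapest open site; total = fixed + service.
{C}: R1→C 6·11=66, R2→C 8·22=176, R3→C 4·5=20, R4→C 2·14=28. Service 290; fixed 204; total 494.
{A}: service 443 + fixed 100 = 543
{D}: R1→D 7·11=77, R2→D 11·22=242, R3→D 3·5=15, R4→D 6·14=84. Service 418; fixed 146; total 564.
{A, B, C, D}: R1→B 3·11=33, R2→C 8·22=176, R3→A 3·5=15, R4→C 2·14=28. Service 252; fixed 638; total 890.
No other subset beats 494.

Open C only; minimum total cost 494.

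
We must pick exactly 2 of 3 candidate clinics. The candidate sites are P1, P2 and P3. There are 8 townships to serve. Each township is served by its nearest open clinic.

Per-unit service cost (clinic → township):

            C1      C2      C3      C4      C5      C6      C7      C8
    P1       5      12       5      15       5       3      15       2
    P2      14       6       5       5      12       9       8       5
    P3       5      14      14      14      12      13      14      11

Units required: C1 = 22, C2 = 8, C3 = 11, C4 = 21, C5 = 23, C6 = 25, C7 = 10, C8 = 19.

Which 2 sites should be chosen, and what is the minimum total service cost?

Choose P1 and P2; total service cost 626.

With exactly 2 open, each township uses its cheapest among the chosen.
{P1, P2}: C1→P1 5·22=110, C2→P2 6·8=48, C3→P1 5·11=55, C4→P2 5·21=105, C5→P1 5·23=115, C6→P1 3·25=75, C7→P2 8·10=80, C8→P1 2·19=38. Service cost 626.
{P1, P3}: service cost 923
{P2, P3}: service cost 994
Among all 3 size-2 choices, {P1, P2} is lowest.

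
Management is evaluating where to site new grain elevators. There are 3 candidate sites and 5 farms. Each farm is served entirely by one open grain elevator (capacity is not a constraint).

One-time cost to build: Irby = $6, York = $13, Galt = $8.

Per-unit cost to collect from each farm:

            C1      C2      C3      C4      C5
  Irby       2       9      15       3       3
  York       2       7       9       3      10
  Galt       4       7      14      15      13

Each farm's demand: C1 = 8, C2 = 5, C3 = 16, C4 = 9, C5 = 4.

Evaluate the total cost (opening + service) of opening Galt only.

Each farm is assigned to its cheapest site among the open ones.
{Galt}: C1→Galt 4·8=32, C2→Galt 7·5=35, C3→Galt 14·16=224, C4→Galt 15·9=135, C5→Galt 13·4=52. Service 478; fixed 8; total 486.

Total cost: 486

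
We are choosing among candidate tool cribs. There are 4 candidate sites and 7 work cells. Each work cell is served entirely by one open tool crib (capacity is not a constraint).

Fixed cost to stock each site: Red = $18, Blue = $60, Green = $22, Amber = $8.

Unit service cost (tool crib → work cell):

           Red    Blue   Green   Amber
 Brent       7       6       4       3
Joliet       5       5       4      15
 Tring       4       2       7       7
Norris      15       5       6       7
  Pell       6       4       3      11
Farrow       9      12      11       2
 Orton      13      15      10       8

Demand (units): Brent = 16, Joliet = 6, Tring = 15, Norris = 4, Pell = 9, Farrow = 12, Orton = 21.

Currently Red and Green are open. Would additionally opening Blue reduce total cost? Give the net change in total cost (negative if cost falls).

Current service cost with {Red, Green}: 517.
Adding Blue: each work cell re-picks its cheapest; new service cost 483, saving 34.
Extra fixed cost: 60. Net change = 60 − 34 = 26.
(Totals: 557 → 583.)

No — net change +26 (cost rises by 26).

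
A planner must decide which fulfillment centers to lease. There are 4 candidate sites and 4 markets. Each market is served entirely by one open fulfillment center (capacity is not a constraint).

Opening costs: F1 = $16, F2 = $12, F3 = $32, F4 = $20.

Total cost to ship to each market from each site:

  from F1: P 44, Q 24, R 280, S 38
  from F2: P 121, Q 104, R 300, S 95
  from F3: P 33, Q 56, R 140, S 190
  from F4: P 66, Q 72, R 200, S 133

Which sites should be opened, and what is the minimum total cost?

Open F1 and F3; minimum total cost 283.

For any fixed open set, each market goes to its cheapest open site; total = fixed + service.
{F1, F3}: P→F3 33, Q→F1 24, R→F3 140, S→F1 38. Service 235; fixed 48; total 283.
{F1, F2, F3}: P→F3 33, Q→F1 24, R→F3 140, S→F1 38. Service 235; fixed 60; total 295.
{F1, F3, F4}: service 235 + fixed 68 = 303
{F1, F2, F3, F4}: service 235 + fixed 80 = 315
No other subset beats 283.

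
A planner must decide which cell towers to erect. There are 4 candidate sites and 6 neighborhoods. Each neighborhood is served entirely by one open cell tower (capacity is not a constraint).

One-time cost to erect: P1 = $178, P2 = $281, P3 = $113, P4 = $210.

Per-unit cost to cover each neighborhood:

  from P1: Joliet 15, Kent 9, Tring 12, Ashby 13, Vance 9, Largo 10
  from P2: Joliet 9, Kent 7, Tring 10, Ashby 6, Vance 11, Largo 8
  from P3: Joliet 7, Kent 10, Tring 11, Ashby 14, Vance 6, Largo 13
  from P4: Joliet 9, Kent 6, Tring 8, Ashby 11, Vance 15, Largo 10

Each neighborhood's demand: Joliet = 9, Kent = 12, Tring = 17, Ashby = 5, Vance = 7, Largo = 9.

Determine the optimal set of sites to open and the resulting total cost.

Open P3 only; minimum total cost 712.

For any fixed open set, each neighborhood goes to its cheapest open site; total = fixed + service.
{P3}: Joliet→P3 7·9=63, Kent→P3 10·12=120, Tring→P3 11·17=187, Ashby→P3 14·5=70, Vance→P3 6·7=42, Largo→P3 13·9=117. Service 599; fixed 113; total 712.
{P4}: Joliet→P4 9·9=81, Kent→P4 6·12=72, Tring→P4 8·17=136, Ashby→P4 11·5=55, Vance→P4 15·7=105, Largo→P4 10·9=90. Service 539; fixed 210; total 749.
{P3, P4}: service 458 + fixed 323 = 781
{P1, P2, P3, P4}: service 415 + fixed 782 = 1197
No other subset beats 712.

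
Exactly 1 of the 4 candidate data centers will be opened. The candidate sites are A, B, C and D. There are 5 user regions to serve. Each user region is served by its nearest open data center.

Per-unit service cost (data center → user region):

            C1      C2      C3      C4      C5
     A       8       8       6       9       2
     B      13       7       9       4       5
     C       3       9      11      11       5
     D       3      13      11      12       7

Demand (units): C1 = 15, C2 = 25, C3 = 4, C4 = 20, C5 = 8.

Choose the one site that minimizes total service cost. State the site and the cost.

Choose B only; total service cost 526.

With exactly 1 open, each user region uses its cheapest among the chosen.
{B}: C1→B 13·15=195, C2→B 7·25=175, C3→B 9·4=36, C4→B 4·20=80, C5→B 5·8=40. Service cost 526.
{A}: service cost 540
{C}: service cost 574
Among all 4 size-1 choices, {B} is lowest.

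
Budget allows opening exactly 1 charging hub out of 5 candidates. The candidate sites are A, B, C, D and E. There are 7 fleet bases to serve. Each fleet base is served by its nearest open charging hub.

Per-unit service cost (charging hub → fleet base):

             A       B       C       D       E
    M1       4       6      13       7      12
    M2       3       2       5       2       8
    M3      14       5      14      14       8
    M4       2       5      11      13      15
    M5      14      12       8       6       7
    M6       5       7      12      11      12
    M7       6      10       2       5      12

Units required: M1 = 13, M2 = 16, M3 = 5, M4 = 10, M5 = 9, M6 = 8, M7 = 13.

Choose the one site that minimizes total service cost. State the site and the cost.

Choose A only; total service cost 434.

With exactly 1 open, each fleet base uses its cheapest among the chosen.
{A}: M1→A 4·13=52, M2→A 3·16=48, M3→A 14·5=70, M4→A 2·10=20, M5→A 14·9=126, M6→A 5·8=40, M7→A 6·13=78. Service cost 434.
{B}: service cost 479
{D}: service cost 530
Among all 5 size-1 choices, {A} is lowest.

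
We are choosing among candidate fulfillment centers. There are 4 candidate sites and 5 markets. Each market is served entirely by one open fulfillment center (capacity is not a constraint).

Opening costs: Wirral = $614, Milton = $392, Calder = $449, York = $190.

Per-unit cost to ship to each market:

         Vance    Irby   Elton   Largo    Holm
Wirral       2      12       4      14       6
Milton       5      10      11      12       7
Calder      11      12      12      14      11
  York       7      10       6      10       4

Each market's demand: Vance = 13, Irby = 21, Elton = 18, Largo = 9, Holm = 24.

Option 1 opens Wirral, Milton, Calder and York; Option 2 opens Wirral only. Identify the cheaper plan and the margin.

Option 2 is cheaper by 905.

Option 1: {Wirral, Milton, Calder, York}: Vance→Wirral 2·13=26, Irby→Milton 10·21=210, Elton→Wirral 4·18=72, Largo→York 10·9=90, Holm→York 4·24=96. Service 494; fixed 1645; total 2139.
Option 2: {Wirral}: Vance→Wirral 2·13=26, Irby→Wirral 12·21=252, Elton→Wirral 4·18=72, Largo→Wirral 14·9=126, Holm→Wirral 6·24=144. Service 620; fixed 614; total 1234.
Difference: |2139 − 1234| = 905.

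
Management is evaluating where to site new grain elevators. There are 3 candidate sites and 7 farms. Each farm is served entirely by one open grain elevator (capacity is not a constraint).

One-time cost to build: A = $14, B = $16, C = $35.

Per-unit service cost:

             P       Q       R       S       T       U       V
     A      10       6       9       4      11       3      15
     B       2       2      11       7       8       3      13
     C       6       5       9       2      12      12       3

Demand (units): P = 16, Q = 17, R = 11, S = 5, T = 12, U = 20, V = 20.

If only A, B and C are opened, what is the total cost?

Total cost: 456

Each farm is assigned to its cheapest site among the open ones.
{A, B, C}: P→B 2·16=32, Q→B 2·17=34, R→A 9·11=99, S→C 2·5=10, T→B 8·12=96, U→A 3·20=60, V→C 3·20=60. Service 391; fixed 65; total 456.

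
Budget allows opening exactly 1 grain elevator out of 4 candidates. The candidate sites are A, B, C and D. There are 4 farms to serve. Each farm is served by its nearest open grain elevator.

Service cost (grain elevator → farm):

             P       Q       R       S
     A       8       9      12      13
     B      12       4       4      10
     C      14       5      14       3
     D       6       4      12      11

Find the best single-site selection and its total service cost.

With exactly 1 open, each farm uses its cheapest among the chosen.
{B}: P→B 12, Q→B 4, R→B 4, S→B 10. Service cost 30.
{D}: service cost 33
{C}: service cost 36
Among all 4 size-1 choices, {B} is lowest.

Choose B only; total service cost 30.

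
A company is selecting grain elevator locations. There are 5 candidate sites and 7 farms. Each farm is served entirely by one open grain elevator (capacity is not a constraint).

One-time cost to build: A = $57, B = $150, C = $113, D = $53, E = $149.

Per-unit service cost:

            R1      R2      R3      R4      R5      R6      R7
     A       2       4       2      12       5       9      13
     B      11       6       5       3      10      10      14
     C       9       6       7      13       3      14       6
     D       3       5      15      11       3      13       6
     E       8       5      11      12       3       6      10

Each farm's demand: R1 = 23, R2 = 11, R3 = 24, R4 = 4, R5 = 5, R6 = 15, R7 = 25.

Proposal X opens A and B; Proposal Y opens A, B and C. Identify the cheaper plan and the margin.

Proposal Y is cheaper by 72.

Proposal X: {A, B}: R1→A 2·23=46, R2→A 4·11=44, R3→A 2·24=48, R4→B 3·4=12, R5→A 5·5=25, R6→A 9·15=135, R7→A 13·25=325. Service 635; fixed 207; total 842.
Proposal Y: {A, B, C}: R1→A 2·23=46, R2→A 4·11=44, R3→A 2·24=48, R4→B 3·4=12, R5→C 3·5=15, R6→A 9·15=135, R7→C 6·25=150. Service 450; fixed 320; total 770.
Difference: |842 − 770| = 72.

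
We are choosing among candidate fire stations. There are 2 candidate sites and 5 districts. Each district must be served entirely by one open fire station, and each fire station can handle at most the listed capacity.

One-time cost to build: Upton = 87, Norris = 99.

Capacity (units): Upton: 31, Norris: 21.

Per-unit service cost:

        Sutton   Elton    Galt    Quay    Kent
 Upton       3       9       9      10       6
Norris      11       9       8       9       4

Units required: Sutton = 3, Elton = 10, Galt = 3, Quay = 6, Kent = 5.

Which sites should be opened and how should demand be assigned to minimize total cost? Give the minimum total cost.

Minimum total cost: 303

Open {Upton}: Sutton→Upton 3·3=9, Elton→Upton 9·10=90, Galt→Upton 9·3=27, Quay→Upton 10·6=60, Kent→Upton 6·5=30.
Loads: Upton carries 27/31. Service 216; fixed 87; total 303.
Next best feasible plan costs 383.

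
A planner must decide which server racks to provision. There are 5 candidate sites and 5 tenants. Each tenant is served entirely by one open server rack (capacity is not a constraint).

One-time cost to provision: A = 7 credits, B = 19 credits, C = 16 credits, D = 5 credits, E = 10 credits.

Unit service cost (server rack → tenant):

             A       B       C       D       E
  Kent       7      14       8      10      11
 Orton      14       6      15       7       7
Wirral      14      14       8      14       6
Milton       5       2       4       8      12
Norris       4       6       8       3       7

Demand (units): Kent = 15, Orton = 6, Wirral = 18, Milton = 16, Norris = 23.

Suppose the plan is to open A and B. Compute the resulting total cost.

Total cost: 543

Each tenant is assigned to its cheapest site among the open ones.
{A, B}: Kent→A 7·15=105, Orton→B 6·6=36, Wirral→A 14·18=252, Milton→B 2·16=32, Norris→A 4·23=92. Service 517; fixed 26; total 543.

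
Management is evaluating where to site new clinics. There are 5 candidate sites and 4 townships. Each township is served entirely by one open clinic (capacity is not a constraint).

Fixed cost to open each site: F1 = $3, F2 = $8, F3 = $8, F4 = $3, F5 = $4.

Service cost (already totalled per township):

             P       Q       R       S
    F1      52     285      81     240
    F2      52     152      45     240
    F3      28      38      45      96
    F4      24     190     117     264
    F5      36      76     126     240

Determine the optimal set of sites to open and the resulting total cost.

Open F3 and F4; minimum total cost 214.

For any fixed open set, each township goes to its cheapest open site; total = fixed + service.
{F3, F4}: P→F4 24, Q→F3 38, R→F3 45, S→F3 96. Service 203; fixed 11; total 214.
{F3}: P→F3 28, Q→F3 38, R→F3 45, S→F3 96. Service 207; fixed 8; total 215.
{F1, F3, F4}: P→F4 24, Q→F3 38, R→F3 45, S→F3 96. Service 203; fixed 14; total 217.
{F1, F2, F3, F4, F5}: P→F4 24, Q→F3 38, R→F2 45, S→F3 96. Service 203; fixed 26; total 229.
No other subset beats 214.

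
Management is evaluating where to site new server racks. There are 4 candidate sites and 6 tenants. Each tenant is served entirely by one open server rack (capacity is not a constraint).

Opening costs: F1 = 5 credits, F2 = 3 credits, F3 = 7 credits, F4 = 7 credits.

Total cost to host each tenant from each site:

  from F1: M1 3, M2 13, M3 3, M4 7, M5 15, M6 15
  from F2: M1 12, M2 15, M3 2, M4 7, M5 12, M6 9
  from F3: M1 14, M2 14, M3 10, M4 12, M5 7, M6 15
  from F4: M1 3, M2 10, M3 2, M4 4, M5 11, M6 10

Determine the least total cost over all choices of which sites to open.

For any fixed open set, each tenant goes to its cheapest open site; total = fixed + service.
{F4}: M1→F4 3, M2→F4 10, M3→F4 2, M4→F4 4, M5→F4 11, M6→F4 10. Service 40; fixed 7; total 47.
{F2, F4}: M1→F4 3, M2→F4 10, M3→F2 2, M4→F4 4, M5→F4 11, M6→F2 9. Service 39; fixed 10; total 49.
{F3, F4}: M1→F4 3, M2→F4 10, M3→F4 2, M4→F4 4, M5→F3 7, M6→F4 10. Service 36; fixed 14; total 50.
{F1, F2, F3, F4}: M1→F1 3, M2→F4 10, M3→F2 2, M4→F4 4, M5→F3 7, M6→F2 9. Service 35; fixed 22; total 57.
No other subset beats 47.

Minimum total cost: 47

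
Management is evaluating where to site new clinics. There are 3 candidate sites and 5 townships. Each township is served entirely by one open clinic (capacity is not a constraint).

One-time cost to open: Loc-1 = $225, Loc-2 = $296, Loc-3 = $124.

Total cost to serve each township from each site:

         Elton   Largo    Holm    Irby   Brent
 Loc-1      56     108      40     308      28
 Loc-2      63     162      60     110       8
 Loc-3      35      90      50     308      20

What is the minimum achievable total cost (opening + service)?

For any fixed open set, each township goes to its cheapest open site; total = fixed + service.
{Loc-3}: Elton→Loc-3 35, Largo→Loc-3 90, Holm→Loc-3 50, Irby→Loc-3 308, Brent→Loc-3 20. Service 503; fixed 124; total 627.
{Loc-2}: service 403 + fixed 296 = 699
{Loc-2, Loc-3}: Elton→Loc-3 35, Largo→Loc-3 90, Holm→Loc-3 50, Irby→Loc-2 110, Brent→Loc-2 8. Service 293; fixed 420; total 713.
{Loc-1, Loc-2, Loc-3}: Elton→Loc-3 35, Largo→Loc-3 90, Holm→Loc-1 40, Irby→Loc-2 110, Brent→Loc-2 8. Service 283; fixed 645; total 928.
No other subset beats 627.

Minimum total cost: 627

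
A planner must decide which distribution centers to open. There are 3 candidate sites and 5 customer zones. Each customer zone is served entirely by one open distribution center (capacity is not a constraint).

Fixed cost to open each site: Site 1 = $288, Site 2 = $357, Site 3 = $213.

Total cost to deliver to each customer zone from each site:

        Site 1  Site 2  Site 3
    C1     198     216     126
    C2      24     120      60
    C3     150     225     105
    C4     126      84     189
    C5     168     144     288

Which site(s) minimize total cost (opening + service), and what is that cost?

Open Site 1 only; minimum total cost 954.

For any fixed open set, each customer zone goes to its cheapest open site; total = fixed + service.
{Site 1}: C1→Site 1 198, C2→Site 1 24, C3→Site 1 150, C4→Site 1 126, C5→Site 1 168. Service 666; fixed 288; total 954.
{Site 3}: service 768 + fixed 213 = 981
{Site 1, Site 3}: service 549 + fixed 501 = 1050
{Site 1, Site 2, Site 3}: service 483 + fixed 858 = 1341
(All 7 nonempty subsets were checked; Site 1 only is lowest.)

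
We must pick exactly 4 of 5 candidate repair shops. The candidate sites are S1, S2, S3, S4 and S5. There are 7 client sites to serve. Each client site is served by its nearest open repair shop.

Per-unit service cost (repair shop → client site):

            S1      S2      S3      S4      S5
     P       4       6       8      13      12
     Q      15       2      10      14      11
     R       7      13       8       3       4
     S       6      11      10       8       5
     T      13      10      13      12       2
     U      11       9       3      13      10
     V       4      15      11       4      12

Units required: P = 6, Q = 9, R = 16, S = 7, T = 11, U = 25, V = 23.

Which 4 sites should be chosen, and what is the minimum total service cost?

With exactly 4 open, each client site uses its cheapest among the chosen.
{S2, S3, S4, S5}: P→S2 6·6=36, Q→S2 2·9=18, R→S4 3·16=48, S→S5 5·7=35, T→S5 2·11=22, U→S3 3·25=75, V→S4 4·23=92. Service cost 326.
{S1, S2, S3, S5}: service cost 330
{S1, S3, S4, S5}: service cost 386
Among all 5 size-4 choices, {S2, S3, S4, S5} is lowest.

Choose S2, S3, S4 and S5; total service cost 326.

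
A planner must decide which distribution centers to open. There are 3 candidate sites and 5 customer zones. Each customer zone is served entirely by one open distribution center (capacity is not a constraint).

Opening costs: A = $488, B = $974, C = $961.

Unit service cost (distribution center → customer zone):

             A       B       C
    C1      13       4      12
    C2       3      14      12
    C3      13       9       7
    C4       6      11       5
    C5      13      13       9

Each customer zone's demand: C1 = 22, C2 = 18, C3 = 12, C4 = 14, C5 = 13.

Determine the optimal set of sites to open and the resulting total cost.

For any fixed open set, each customer zone goes to its cheapest open site; total = fixed + service.
{A}: C1→A 13·22=286, C2→A 3·18=54, C3→A 13·12=156, C4→A 6·14=84, C5→A 13·13=169. Service 749; fixed 488; total 1237.
{C}: service 751 + fixed 961 = 1712
{B}: C1→B 4·22=88, C2→B 14·18=252, C3→B 9·12=108, C4→B 11·14=154, C5→B 13·13=169. Service 771; fixed 974; total 1745.
{A, B, C}: C1→B 4·22=88, C2→A 3·18=54, C3→C 7·12=84, C4→C 5·14=70, C5→C 9·13=117. Service 413; fixed 2423; total 2836.
No other subset beats 1237.

Open A only; minimum total cost 1237.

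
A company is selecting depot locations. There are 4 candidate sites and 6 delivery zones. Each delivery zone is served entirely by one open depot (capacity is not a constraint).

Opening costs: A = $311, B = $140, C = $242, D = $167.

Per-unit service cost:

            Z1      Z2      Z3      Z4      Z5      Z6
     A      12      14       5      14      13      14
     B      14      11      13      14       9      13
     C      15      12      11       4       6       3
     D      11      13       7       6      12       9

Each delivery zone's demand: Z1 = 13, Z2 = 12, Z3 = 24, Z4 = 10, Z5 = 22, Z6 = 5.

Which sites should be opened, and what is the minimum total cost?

For any fixed open set, each delivery zone goes to its cheapest open site; total = fixed + service.
{D}: Z1→D 11·13=143, Z2→D 13·12=156, Z3→D 7·24=168, Z4→D 6·10=60, Z5→D 12·22=264, Z6→D 9·5=45. Service 836; fixed 167; total 1003.
{C}: Z1→C 15·13=195, Z2→C 12·12=144, Z3→C 11·24=264, Z4→C 4·10=40, Z5→C 6·22=132, Z6→C 3·5=15. Service 790; fixed 242; total 1032.
{C, D}: service 642 + fixed 409 = 1051
{A, B, C, D}: service 582 + fixed 860 = 1442
(All 15 nonempty subsets were checked; D only is lowest.)

Open D only; minimum total cost 1003.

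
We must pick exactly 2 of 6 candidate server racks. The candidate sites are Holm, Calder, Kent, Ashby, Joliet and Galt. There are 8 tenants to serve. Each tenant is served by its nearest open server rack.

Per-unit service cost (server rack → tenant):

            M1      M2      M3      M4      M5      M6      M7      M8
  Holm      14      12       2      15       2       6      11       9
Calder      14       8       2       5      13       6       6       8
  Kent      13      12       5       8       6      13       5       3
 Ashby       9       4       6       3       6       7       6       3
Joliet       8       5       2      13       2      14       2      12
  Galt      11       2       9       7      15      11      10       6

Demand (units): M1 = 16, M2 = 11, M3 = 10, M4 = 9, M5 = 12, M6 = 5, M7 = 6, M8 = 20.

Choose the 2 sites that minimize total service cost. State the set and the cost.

With exactly 2 open, each tenant uses its cheapest among the chosen.
{Ashby, Joliet}: M1→Joliet 8·16=128, M2→Ashby 4·11=44, M3→Joliet 2·10=20, M4→Ashby 3·9=27, M5→Joliet 2·12=24, M6→Ashby 7·5=35, M7→Joliet 2·6=12, M8→Ashby 3·20=60. Service cost 350.
{Holm, Ashby}: service cost 385
{Calder, Ashby}: service cost 433
Among all 15 size-2 choices, {Ashby, Joliet} is lowest.

Choose Ashby and Joliet; total service cost 350.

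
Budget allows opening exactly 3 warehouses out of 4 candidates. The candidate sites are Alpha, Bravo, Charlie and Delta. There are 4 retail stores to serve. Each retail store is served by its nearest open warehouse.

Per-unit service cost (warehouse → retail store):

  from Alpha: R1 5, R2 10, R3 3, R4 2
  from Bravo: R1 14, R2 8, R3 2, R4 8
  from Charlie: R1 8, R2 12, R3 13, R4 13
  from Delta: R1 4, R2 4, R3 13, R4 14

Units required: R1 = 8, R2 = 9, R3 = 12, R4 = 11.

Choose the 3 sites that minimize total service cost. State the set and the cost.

With exactly 3 open, each retail store uses its cheapest among the chosen.
{Alpha, Bravo, Delta}: R1→Delta 4·8=32, R2→Delta 4·9=36, R3→Bravo 2·12=24, R4→Alpha 2·11=22. Service cost 114.
{Alpha, Charlie, Delta}: service cost 126
{Alpha, Bravo, Charlie}: service cost 158
Among all 4 size-3 choices, {Alpha, Bravo, Delta} is lowest.

Choose Alpha, Bravo and Delta; total service cost 114.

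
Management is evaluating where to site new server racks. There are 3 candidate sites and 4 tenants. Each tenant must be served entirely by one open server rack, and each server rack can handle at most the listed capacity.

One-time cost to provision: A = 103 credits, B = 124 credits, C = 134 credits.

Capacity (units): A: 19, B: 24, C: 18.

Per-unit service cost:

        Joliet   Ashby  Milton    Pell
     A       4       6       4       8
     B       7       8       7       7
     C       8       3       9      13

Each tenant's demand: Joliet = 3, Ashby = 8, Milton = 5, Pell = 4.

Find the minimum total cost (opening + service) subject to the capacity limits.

Open {B}: Joliet→B 7·3=21, Ashby→B 8·8=64, Milton→B 7·5=35, Pell→B 7·4=28.
Loads: B carries 20/24. Service 148; fixed 124; total 272.
Next best feasible plan costs 325.

Minimum total cost: 272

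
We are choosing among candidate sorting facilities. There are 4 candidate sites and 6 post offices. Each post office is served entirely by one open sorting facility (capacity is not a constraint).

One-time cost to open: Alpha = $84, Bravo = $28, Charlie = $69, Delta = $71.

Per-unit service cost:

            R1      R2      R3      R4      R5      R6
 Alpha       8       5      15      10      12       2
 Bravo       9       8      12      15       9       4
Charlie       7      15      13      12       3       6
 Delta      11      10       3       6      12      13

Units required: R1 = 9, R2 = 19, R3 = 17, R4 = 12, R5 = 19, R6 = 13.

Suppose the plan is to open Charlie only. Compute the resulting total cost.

Total cost: 917

Each post office is assigned to its cheapest site among the open ones.
{Charlie}: R1→Charlie 7·9=63, R2→Charlie 15·19=285, R3→Charlie 13·17=221, R4→Charlie 12·12=144, R5→Charlie 3·19=57, R6→Charlie 6·13=78. Service 848; fixed 69; total 917.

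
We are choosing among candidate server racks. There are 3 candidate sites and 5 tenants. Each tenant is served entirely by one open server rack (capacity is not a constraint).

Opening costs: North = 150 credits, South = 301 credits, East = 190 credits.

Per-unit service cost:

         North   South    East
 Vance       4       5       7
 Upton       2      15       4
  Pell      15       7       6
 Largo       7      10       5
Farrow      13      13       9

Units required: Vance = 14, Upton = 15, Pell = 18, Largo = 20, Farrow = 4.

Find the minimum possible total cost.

Minimum total cost: 592

For any fixed open set, each tenant goes to its cheapest open site; total = fixed + service.
{East}: Vance→East 7·14=98, Upton→East 4·15=60, Pell→East 6·18=108, Largo→East 5·20=100, Farrow→East 9·4=36. Service 402; fixed 190; total 592.
{North, East}: service 330 + fixed 340 = 670
{North}: Vance→North 4·14=56, Upton→North 2·15=30, Pell→North 15·18=270, Largo→North 7·20=140, Farrow→North 13·4=52. Service 548; fixed 150; total 698.
{North, South, East}: service 330 + fixed 641 = 971
(All 7 nonempty subsets were checked; East only is lowest.)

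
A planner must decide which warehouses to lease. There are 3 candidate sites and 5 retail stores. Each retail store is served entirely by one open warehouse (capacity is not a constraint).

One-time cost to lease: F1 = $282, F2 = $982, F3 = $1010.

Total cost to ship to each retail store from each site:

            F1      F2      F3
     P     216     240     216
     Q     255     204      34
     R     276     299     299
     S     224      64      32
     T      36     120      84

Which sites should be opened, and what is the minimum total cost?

For any fixed open set, each retail store goes to its cheapest open site; total = fixed + service.
{F1}: P→F1 216, Q→F1 255, R→F1 276, S→F1 224, T→F1 36. Service 1007; fixed 282; total 1289.
{F3}: P→F3 216, Q→F3 34, R→F3 299, S→F3 32, T→F3 84. Service 665; fixed 1010; total 1675.
{F1, F3}: service 594 + fixed 1292 = 1886
{F1, F2, F3}: P→F1 216, Q→F3 34, R→F1 276, S→F3 32, T→F1 36. Service 594; fixed 2274; total 2868.
No other subset beats 1289.

Open F1 only; minimum total cost 1289.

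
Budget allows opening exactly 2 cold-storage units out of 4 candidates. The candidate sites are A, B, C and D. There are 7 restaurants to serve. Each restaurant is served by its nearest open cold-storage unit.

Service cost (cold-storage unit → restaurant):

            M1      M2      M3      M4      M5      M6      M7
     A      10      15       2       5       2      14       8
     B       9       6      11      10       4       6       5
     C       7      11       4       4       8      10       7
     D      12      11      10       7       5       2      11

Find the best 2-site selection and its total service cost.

Choose A and B; total service cost 35.

With exactly 2 open, each restaurant uses its cheapest among the chosen.
{A, B}: M1→B 9, M2→B 6, M3→A 2, M4→A 5, M5→A 2, M6→B 6, M7→B 5. Service cost 35.
{B, C}: service cost 36
{A, D}: service cost 40
Among all 6 size-2 choices, {A, B} is lowest.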